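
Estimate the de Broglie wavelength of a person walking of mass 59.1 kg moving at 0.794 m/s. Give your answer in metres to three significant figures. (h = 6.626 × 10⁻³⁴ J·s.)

p = mv = 59.1 × 0.794 = 4.693 × 10¹ kg·m/s.
λ = h/p = 6.626 × 10⁻³⁴ / 4.693 × 10¹ = 1.41 × 10⁻³⁵ m.

λ = 1.41 × 10⁻³⁵ m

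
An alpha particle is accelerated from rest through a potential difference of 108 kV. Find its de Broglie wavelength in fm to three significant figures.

λ = 30.9 fm

KE = 2eV = 2 × 1.602 × 10⁻¹⁹ × 1.080 × 10⁵ = 3.460 × 10⁻¹⁴ J.
p = √(2mKE) = √(2 × 6.645 × 10⁻²⁷ × 3.460 × 10⁻¹⁴) = 2.144 × 10⁻²⁰ kg·m/s.
λ = h/p = 6.626 × 10⁻³⁴ / 2.144 × 10⁻²⁰ = 3.09 × 10⁻¹⁴ m = 30.9 fm.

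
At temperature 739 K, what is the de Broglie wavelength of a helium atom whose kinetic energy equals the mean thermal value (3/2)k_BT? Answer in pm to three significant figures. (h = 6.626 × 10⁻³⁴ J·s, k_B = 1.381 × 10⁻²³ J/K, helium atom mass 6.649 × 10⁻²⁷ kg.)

KE = (3/2)k_BT = 1.5 × 1.381 × 10⁻²³ × 739 = 1.531 × 10⁻²⁰ J.
p = √(2mKE) = √(2 × 6.649 × 10⁻²⁷ × 1.531 × 10⁻²⁰) = 1.427 × 10⁻²³ kg·m/s.
λ = h/p = 4.64 × 10⁻¹¹ m = 46.4 pm.

λ = 46.4 pm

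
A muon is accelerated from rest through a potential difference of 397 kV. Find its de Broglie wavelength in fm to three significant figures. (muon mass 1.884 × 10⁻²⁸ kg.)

λ = 135 fm

KE = eV = 1.602 × 10⁻¹⁹ × 3.970 × 10⁵ = 6.360 × 10⁻¹⁴ J.
p = √(2mKE) = √(2 × 1.884 × 10⁻²⁸ × 6.360 × 10⁻¹⁴) = 4.895 × 10⁻²¹ kg·m/s.
λ = h/p = 6.626 × 10⁻³⁴ / 4.895 × 10⁻²¹ = 1.35 × 10⁻¹³ m = 135 fm.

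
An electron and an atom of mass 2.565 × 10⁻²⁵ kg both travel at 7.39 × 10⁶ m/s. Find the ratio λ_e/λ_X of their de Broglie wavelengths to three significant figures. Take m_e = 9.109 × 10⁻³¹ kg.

λ_e/λ_X = 2.82 × 10⁵

At fixed v, p = mv so λ = h/(mv) ∝ 1/m.
λ_e/λ_X = m_X/m_e = 2.565 × 10⁻²⁵/9.109 × 10⁻³¹ = 2.82 × 10⁵.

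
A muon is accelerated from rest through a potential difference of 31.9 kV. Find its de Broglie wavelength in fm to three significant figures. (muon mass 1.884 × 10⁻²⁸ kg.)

KE = eV = 1.602 × 10⁻¹⁹ × 3.190 × 10⁴ = 5.110 × 10⁻¹⁵ J.
p = √(2mKE) = √(2 × 1.884 × 10⁻²⁸ × 5.110 × 10⁻¹⁵) = 1.388 × 10⁻²¹ kg·m/s.
λ = h/p = 6.626 × 10⁻³⁴ / 1.388 × 10⁻²¹ = 4.77 × 10⁻¹³ m = 477 fm.

λ = 477 fm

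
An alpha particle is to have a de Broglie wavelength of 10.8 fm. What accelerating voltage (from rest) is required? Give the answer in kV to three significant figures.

V = 884 kV

p = h/λ = 6.626 × 10⁻³⁴ / 1.080 × 10⁻¹⁴ = 6.135 × 10⁻²⁰ kg·m/s.
KE = p²/(2m) = 2.832 × 10⁻¹³ J.
V = KE/2e = 2.832 × 10⁻¹³ / (2 × 1.602 × 10⁻¹⁹) = 884 kV.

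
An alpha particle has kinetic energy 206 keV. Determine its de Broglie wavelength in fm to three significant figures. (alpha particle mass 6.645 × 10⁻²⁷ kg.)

λ = 31.6 fm

KE = 206 keV = 3.300 × 10⁻¹⁴ J.
p = √(2mKE) = √(2 × 6.645 × 10⁻²⁷ × 3.300 × 10⁻¹⁴) = 2.094 × 10⁻²⁰ kg·m/s.
λ = h/p = 6.626 × 10⁻³⁴ / 2.094 × 10⁻²⁰ = 3.16 × 10⁻¹⁴ m = 31.6 fm.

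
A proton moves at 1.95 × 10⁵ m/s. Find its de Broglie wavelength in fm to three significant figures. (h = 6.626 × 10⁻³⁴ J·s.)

p = mv = 1.673 × 10⁻²⁷ × 1.95 × 10⁵ = 3.262 × 10⁻²² kg·m/s.
λ = h/p = 6.626 × 10⁻³⁴ / 3.262 × 10⁻²² = 2.03 × 10⁻¹² m = 2030 fm.

λ = 2030 fm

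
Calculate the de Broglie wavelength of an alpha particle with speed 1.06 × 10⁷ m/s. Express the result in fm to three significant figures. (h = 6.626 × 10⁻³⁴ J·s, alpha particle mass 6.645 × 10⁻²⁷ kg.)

p = mv = 6.645 × 10⁻²⁷ × 1.06 × 10⁷ = 7.044 × 10⁻²⁰ kg·m/s.
λ = h/p = 6.626 × 10⁻³⁴ / 7.044 × 10⁻²⁰ = 9.41 × 10⁻¹⁵ m = 9.41 fm.

λ = 9.41 fm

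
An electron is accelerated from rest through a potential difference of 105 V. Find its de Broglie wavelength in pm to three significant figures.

KE = eV = 1.602 × 10⁻¹⁹ × 105.0 = 1.682 × 10⁻¹⁷ J.
p = √(2mKE) = √(2 × 9.109 × 10⁻³¹ × 1.682 × 10⁻¹⁷) = 5.536 × 10⁻²⁴ kg·m/s.
λ = h/p = 6.626 × 10⁻³⁴ / 5.536 × 10⁻²⁴ = 1.20 × 10⁻¹⁰ m = 120 pm.

λ = 120 pm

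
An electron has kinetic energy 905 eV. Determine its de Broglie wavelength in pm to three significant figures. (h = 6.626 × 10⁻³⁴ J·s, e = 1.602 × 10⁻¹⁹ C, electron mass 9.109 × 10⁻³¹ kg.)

λ = 40.8 pm

KE = 905 eV = 1.450 × 10⁻¹⁶ J.
p = √(2mKE) = √(2 × 9.109 × 10⁻³¹ × 1.450 × 10⁻¹⁶) = 1.625 × 10⁻²³ kg·m/s.
λ = h/p = 6.626 × 10⁻³⁴ / 1.625 × 10⁻²³ = 4.08 × 10⁻¹¹ m = 40.8 pm.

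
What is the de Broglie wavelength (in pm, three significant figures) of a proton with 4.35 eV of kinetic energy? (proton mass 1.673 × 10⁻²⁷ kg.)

KE = 4.35 eV = 6.969 × 10⁻¹⁹ J.
p = √(2mKE) = √(2 × 1.673 × 10⁻²⁷ × 6.969 × 10⁻¹⁹) = 4.829 × 10⁻²³ kg·m/s.
λ = h/p = 6.626 × 10⁻³⁴ / 4.829 × 10⁻²³ = 1.37 × 10⁻¹¹ m = 13.7 pm.

λ = 13.7 pm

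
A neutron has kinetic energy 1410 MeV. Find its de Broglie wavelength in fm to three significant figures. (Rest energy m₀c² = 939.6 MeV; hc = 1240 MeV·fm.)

Total energy E = KE + m₀c² = 1410 + 939.6 = 2349.6 MeV.
(pc)² = E² − (m₀c²)² = (2349.6)² − (939.6)² = 4.638 × 10⁶ MeV², so pc = 2154 MeV.
λ = hc/(pc) = 1240 MeV·fm / 2154 MeV = 0.576 fm.

λ = 0.576 fm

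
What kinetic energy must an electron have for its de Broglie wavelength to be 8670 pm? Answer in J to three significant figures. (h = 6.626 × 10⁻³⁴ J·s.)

KE = 3.21 × 10⁻²¹ J

p = h/λ = 6.626 × 10⁻³⁴ / 8.670 × 10⁻⁹ = 7.642 × 10⁻²⁶ kg·m/s.
KE = p²/(2m) = (7.642 × 10⁻²⁶)² / (2 × 9.109 × 10⁻³¹) = 3.206 × 10⁻²¹ J = 3.21 × 10⁻²¹ J.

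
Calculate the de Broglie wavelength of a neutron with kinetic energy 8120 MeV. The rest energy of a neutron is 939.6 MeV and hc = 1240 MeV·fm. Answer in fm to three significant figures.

Total energy E = KE + m₀c² = 8120 + 939.6 = 9059.6 MeV.
(pc)² = E² − (m₀c²)² = (9059.6)² − (939.6)² = 8.119 × 10⁷ MeV², so pc = 9011 MeV.
λ = hc/(pc) = 1240 MeV·fm / 9011 MeV = 0.138 fm.

λ = 0.138 fm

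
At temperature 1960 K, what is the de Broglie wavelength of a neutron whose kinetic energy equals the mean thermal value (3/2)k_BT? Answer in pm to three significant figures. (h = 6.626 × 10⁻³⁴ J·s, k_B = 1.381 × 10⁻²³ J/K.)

λ = 56.8 pm

KE = (3/2)k_BT = 1.5 × 1.381 × 10⁻²³ × 1960 = 4.060 × 10⁻²⁰ J.
p = √(2mKE) = √(2 × 1.675 × 10⁻²⁷ × 4.060 × 10⁻²⁰) = 1.166 × 10⁻²³ kg·m/s.
λ = h/p = 5.68 × 10⁻¹¹ m = 56.8 pm.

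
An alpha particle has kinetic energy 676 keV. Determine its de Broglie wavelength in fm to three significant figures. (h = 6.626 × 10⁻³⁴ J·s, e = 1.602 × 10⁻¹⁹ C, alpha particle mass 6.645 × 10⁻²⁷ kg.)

KE = 676 keV = 1.083 × 10⁻¹³ J.
p = √(2mKE) = √(2 × 6.645 × 10⁻²⁷ × 1.083 × 10⁻¹³) = 3.794 × 10⁻²⁰ kg·m/s.
λ = h/p = 6.626 × 10⁻³⁴ / 3.794 × 10⁻²⁰ = 1.75 × 10⁻¹⁴ m = 17.5 fm.

λ = 17.5 fm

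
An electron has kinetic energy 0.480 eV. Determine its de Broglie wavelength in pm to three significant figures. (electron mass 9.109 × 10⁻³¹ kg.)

KE = 0.480 eV = 7.690 × 10⁻²⁰ J.
p = √(2mKE) = √(2 × 9.109 × 10⁻³¹ × 7.690 × 10⁻²⁰) = 3.743 × 10⁻²⁵ kg·m/s.
λ = h/p = 6.626 × 10⁻³⁴ / 3.743 × 10⁻²⁵ = 1.77 × 10⁻⁹ m = 1770 pm.

λ = 1770 pm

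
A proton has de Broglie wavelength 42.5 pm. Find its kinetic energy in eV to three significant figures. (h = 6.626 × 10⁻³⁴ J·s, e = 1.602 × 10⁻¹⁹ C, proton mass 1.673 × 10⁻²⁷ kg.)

p = h/λ = 6.626 × 10⁻³⁴ / 4.250 × 10⁻¹¹ = 1.559 × 10⁻²³ kg·m/s.
KE = p²/(2m) = (1.559 × 10⁻²³)² / (2 × 1.673 × 10⁻²⁷) = 7.264 × 10⁻²⁰ J = 0.453 eV.

KE = 0.453 eV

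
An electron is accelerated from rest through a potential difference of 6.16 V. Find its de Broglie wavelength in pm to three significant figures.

KE = eV = 1.602 × 10⁻¹⁹ × 6.160 = 9.868 × 10⁻¹⁹ J.
p = √(2mKE) = √(2 × 9.109 × 10⁻³¹ × 9.868 × 10⁻¹⁹) = 1.341 × 10⁻²⁴ kg·m/s.
λ = h/p = 6.626 × 10⁻³⁴ / 1.341 × 10⁻²⁴ = 4.94 × 10⁻¹⁰ m = 494 pm.

λ = 494 pm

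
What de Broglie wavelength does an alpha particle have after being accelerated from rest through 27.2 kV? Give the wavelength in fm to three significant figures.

λ = 61.6 fm

KE = 2eV = 2 × 1.602 × 10⁻¹⁹ × 2.720 × 10⁴ = 8.715 × 10⁻¹⁵ J.
p = √(2mKE) = √(2 × 6.645 × 10⁻²⁷ × 8.715 × 10⁻¹⁵) = 1.076 × 10⁻²⁰ kg·m/s.
λ = h/p = 6.626 × 10⁻³⁴ / 1.076 × 10⁻²⁰ = 6.16 × 10⁻¹⁴ m = 61.6 fm.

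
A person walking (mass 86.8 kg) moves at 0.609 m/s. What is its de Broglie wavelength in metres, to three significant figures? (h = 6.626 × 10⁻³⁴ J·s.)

p = mv = 86.8 × 0.609 = 5.286 × 10¹ kg·m/s.
λ = h/p = 6.626 × 10⁻³⁴ / 5.286 × 10¹ = 1.25 × 10⁻³⁵ m.

λ = 1.25 × 10⁻³⁵ m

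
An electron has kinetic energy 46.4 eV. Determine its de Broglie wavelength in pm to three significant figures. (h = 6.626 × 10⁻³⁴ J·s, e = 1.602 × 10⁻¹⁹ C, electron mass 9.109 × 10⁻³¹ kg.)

KE = 46.4 eV = 7.433 × 10⁻¹⁸ J.
p = √(2mKE) = √(2 × 9.109 × 10⁻³¹ × 7.433 × 10⁻¹⁸) = 3.680 × 10⁻²⁴ kg·m/s.
λ = h/p = 6.626 × 10⁻³⁴ / 3.680 × 10⁻²⁴ = 1.80 × 10⁻¹⁰ m = 180 pm.

λ = 180 pm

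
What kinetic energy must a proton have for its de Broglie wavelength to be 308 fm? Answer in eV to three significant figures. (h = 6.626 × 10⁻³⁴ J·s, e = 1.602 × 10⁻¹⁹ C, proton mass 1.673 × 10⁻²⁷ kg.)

p = h/λ = 6.626 × 10⁻³⁴ / 3.080 × 10⁻¹³ = 2.151 × 10⁻²¹ kg·m/s.
KE = p²/(2m) = (2.151 × 10⁻²¹)² / (2 × 1.673 × 10⁻²⁷) = 1.383 × 10⁻¹⁵ J = 8630 eV.

KE = 8630 eV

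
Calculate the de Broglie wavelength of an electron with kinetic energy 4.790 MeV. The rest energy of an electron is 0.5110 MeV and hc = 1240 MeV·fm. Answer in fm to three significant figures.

λ = 235 fm

Total energy E = KE + m₀c² = 4.790 + 0.5110 = 5.3010 MeV.
(pc)² = E² − (m₀c²)² = (5.3010)² − (0.5110)² = 27.84 MeV², so pc = 5.276 MeV.
λ = hc/(pc) = 1240 MeV·fm / 5.276 MeV = 235 fm.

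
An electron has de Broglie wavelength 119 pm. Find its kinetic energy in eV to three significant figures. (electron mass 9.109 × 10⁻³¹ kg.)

KE = 106 eV

p = h/λ = 6.626 × 10⁻³⁴ / 1.190 × 10⁻¹⁰ = 5.568 × 10⁻²⁴ kg·m/s.
KE = p²/(2m) = (5.568 × 10⁻²⁴)² / (2 × 9.109 × 10⁻³¹) = 1.702 × 10⁻¹⁷ J = 106 eV.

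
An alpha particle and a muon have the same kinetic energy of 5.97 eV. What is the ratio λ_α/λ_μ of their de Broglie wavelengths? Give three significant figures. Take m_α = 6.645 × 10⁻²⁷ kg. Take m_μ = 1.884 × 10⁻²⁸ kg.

At fixed KE, p = √(2mKE) so λ = h/p ∝ 1/√m.
λ_α/λ_μ = √(m_μ/m_α) = √(1.884 × 10⁻²⁸/6.645 × 10⁻²⁷) = √(0.02835) = 0.168.

λ_α/λ_μ = 0.168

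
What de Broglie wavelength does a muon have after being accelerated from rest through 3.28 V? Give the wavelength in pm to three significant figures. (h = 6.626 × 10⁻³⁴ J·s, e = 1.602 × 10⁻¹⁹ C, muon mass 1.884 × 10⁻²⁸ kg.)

λ = 47.1 pm

KE = eV = 1.602 × 10⁻¹⁹ × 3.280 = 5.255 × 10⁻¹⁹ J.
p = √(2mKE) = √(2 × 1.884 × 10⁻²⁸ × 5.255 × 10⁻¹⁹) = 1.407 × 10⁻²³ kg·m/s.
λ = h/p = 6.626 × 10⁻³⁴ / 1.407 × 10⁻²³ = 4.71 × 10⁻¹¹ m = 47.1 pm.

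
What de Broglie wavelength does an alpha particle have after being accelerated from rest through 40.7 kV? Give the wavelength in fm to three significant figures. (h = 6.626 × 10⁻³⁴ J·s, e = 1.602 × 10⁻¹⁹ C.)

λ = 50.3 fm

KE = 2eV = 2 × 1.602 × 10⁻¹⁹ × 4.070 × 10⁴ = 1.304 × 10⁻¹⁴ J.
p = √(2mKE) = √(2 × 6.645 × 10⁻²⁷ × 1.304 × 10⁻¹⁴) = 1.316 × 10⁻²⁰ kg·m/s.
λ = h/p = 6.626 × 10⁻³⁴ / 1.316 × 10⁻²⁰ = 5.03 × 10⁻¹⁴ m = 50.3 fm.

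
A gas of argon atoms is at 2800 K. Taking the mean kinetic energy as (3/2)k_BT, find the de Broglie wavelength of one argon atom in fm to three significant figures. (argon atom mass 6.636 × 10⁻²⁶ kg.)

λ = 7550 fm

KE = (3/2)k_BT = 1.5 × 1.381 × 10⁻²³ × 2800 = 5.800 × 10⁻²⁰ J.
p = √(2mKE) = √(2 × 6.636 × 10⁻²⁶ × 5.800 × 10⁻²⁰) = 8.774 × 10⁻²³ kg·m/s.
λ = h/p = 7.55 × 10⁻¹² m = 7550 fm.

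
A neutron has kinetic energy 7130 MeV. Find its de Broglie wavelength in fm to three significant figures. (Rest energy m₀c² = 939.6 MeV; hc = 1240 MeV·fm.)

λ = 0.155 fm

Total energy E = KE + m₀c² = 7130 + 939.6 = 8069.6 MeV.
(pc)² = E² − (m₀c²)² = (8069.6)² − (939.6)² = 6.424 × 10⁷ MeV², so pc = 8015 MeV.
λ = hc/(pc) = 1240 MeV·fm / 8015 MeV = 0.155 fm.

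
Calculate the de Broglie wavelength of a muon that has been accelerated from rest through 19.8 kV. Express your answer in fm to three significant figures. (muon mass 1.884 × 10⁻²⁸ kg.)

λ = 606 fm

KE = eV = 1.602 × 10⁻¹⁹ × 1.980 × 10⁴ = 3.172 × 10⁻¹⁵ J.
p = √(2mKE) = √(2 × 1.884 × 10⁻²⁸ × 3.172 × 10⁻¹⁵) = 1.093 × 10⁻²¹ kg·m/s.
λ = h/p = 6.626 × 10⁻³⁴ / 1.093 × 10⁻²¹ = 6.06 × 10⁻¹³ m = 606 fm.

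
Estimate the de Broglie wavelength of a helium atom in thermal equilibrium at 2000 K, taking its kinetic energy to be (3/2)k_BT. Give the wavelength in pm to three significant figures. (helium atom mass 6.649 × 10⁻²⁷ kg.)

KE = (3/2)k_BT = 1.5 × 1.381 × 10⁻²³ × 2000 = 4.143 × 10⁻²⁰ J.
p = √(2mKE) = √(2 × 6.649 × 10⁻²⁷ × 4.143 × 10⁻²⁰) = 2.347 × 10⁻²³ kg·m/s.
λ = h/p = 2.82 × 10⁻¹¹ m = 28.2 pm.

λ = 28.2 pm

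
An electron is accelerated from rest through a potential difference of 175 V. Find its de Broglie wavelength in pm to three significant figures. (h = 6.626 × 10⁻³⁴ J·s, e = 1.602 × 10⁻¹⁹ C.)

λ = 92.7 pm

KE = eV = 1.602 × 10⁻¹⁹ × 175.0 = 2.804 × 10⁻¹⁷ J.
p = √(2mKE) = √(2 × 9.109 × 10⁻³¹ × 2.804 × 10⁻¹⁷) = 7.147 × 10⁻²⁴ kg·m/s.
λ = h/p = 6.626 × 10⁻³⁴ / 7.147 × 10⁻²⁴ = 9.27 × 10⁻¹¹ m = 92.7 pm.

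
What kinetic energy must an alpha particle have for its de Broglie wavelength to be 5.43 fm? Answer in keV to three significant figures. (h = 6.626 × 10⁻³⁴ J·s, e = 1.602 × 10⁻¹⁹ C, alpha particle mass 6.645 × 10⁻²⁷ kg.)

p = h/λ = 6.626 × 10⁻³⁴ / 5.430 × 10⁻¹⁵ = 1.220 × 10⁻¹⁹ kg·m/s.
KE = p²/(2m) = (1.220 × 10⁻¹⁹)² / (2 × 6.645 × 10⁻²⁷) = 1.120 × 10⁻¹² J = 6990 keV.

KE = 6990 keV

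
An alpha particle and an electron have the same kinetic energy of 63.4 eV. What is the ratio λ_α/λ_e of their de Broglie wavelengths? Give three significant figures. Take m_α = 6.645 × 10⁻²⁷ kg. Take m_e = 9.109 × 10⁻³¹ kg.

At fixed KE, p = √(2mKE) so λ = h/p ∝ 1/√m.
λ_α/λ_e = √(m_e/m_α) = √(9.109 × 10⁻³¹/6.645 × 10⁻²⁷) = √(1.371 × 10⁻⁴) = 0.0117.

λ_α/λ_e = 0.0117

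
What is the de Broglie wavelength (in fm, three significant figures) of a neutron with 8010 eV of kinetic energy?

λ = 320 fm

KE = 8010 eV = 1.283 × 10⁻¹⁵ J.
p = √(2mKE) = √(2 × 1.675 × 10⁻²⁷ × 1.283 × 10⁻¹⁵) = 2.073 × 10⁻²¹ kg·m/s.
λ = h/p = 6.626 × 10⁻³⁴ / 2.073 × 10⁻²¹ = 3.20 × 10⁻¹³ m = 320 fm.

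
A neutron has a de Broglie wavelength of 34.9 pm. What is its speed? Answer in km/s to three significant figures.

p = h/λ = 6.626 × 10⁻³⁴ / 3.490 × 10⁻¹¹ = 1.899 × 10⁻²³ kg·m/s.
v = p/m = 1.899 × 10⁻²³ / 1.675 × 10⁻²⁷ = 1.13 × 10⁴ m/s = 11.3 km/s.

v = 11.3 km/s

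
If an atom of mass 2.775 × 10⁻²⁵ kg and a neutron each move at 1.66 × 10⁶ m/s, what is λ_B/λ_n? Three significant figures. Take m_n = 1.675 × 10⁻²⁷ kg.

λ_B/λ_n = 6.04 × 10⁻³

At fixed v, p = mv so λ = h/(mv) ∝ 1/m.
λ_B/λ_n = m_n/m_B = 1.675 × 10⁻²⁷/2.775 × 10⁻²⁵ = 6.04 × 10⁻³.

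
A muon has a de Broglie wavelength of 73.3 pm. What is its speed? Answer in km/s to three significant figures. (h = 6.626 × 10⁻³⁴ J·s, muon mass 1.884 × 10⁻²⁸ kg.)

p = h/λ = 6.626 × 10⁻³⁴ / 7.330 × 10⁻¹¹ = 9.040 × 10⁻²⁴ kg·m/s.
v = p/m = 9.040 × 10⁻²⁴ / 1.884 × 10⁻²⁸ = 4.80 × 10⁴ m/s = 48.0 km/s.

v = 48.0 km/s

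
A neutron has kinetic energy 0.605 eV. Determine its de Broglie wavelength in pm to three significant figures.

KE = 0.605 eV = 9.692 × 10⁻²⁰ J.
p = √(2mKE) = √(2 × 1.675 × 10⁻²⁷ × 9.692 × 10⁻²⁰) = 1.802 × 10⁻²³ kg·m/s.
λ = h/p = 6.626 × 10⁻³⁴ / 1.802 × 10⁻²³ = 3.68 × 10⁻¹¹ m = 36.8 pm.

λ = 36.8 pm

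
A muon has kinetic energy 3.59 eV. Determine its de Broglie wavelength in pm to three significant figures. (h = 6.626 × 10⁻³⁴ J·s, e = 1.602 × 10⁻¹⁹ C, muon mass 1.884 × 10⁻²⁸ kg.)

λ = 45.0 pm

KE = 3.59 eV = 5.751 × 10⁻¹⁹ J.
p = √(2mKE) = √(2 × 1.884 × 10⁻²⁸ × 5.751 × 10⁻¹⁹) = 1.472 × 10⁻²³ kg·m/s.
λ = h/p = 6.626 × 10⁻³⁴ / 1.472 × 10⁻²³ = 4.50 × 10⁻¹¹ m = 45.0 pm.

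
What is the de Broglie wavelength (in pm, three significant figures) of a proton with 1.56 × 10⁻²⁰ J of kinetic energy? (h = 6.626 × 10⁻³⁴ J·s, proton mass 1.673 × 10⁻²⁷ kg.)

λ = 91.7 pm

p = √(2mKE) = √(2 × 1.673 × 10⁻²⁷ × 1.560 × 10⁻²⁰) = 7.225 × 10⁻²⁴ kg·m/s.
λ = h/p = 6.626 × 10⁻³⁴ / 7.225 × 10⁻²⁴ = 9.17 × 10⁻¹¹ m = 91.7 pm.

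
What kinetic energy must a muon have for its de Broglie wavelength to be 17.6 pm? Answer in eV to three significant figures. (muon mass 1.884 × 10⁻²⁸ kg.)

p = h/λ = 6.626 × 10⁻³⁴ / 1.760 × 10⁻¹¹ = 3.765 × 10⁻²³ kg·m/s.
KE = p²/(2m) = (3.765 × 10⁻²³)² / (2 × 1.884 × 10⁻²⁸) = 3.762 × 10⁻¹⁸ J = 23.5 eV.

KE = 23.5 eV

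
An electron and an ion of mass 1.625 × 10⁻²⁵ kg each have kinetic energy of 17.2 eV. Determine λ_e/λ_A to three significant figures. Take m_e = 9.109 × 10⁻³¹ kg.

λ_e/λ_A = 422

At fixed KE, p = √(2mKE) so λ = h/p ∝ 1/√m.
λ_e/λ_A = √(m_A/m_e) = √(1.625 × 10⁻²⁵/9.109 × 10⁻³¹) = √(1.784 × 10⁵) = 422.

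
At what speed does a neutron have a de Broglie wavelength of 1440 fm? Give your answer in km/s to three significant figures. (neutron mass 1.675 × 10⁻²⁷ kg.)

p = h/λ = 6.626 × 10⁻³⁴ / 1.440 × 10⁻¹² = 4.601 × 10⁻²² kg·m/s.
v = p/m = 4.601 × 10⁻²² / 1.675 × 10⁻²⁷ = 2.75 × 10⁵ m/s = 275 km/s.

v = 275 km/s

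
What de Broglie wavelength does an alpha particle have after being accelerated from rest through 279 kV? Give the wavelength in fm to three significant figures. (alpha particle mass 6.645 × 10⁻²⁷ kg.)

λ = 19.2 fm

KE = 2eV = 2 × 1.602 × 10⁻¹⁹ × 2.790 × 10⁵ = 8.939 × 10⁻¹⁴ J.
p = √(2mKE) = √(2 × 6.645 × 10⁻²⁷ × 8.939 × 10⁻¹⁴) = 3.447 × 10⁻²⁰ kg·m/s.
λ = h/p = 6.626 × 10⁻³⁴ / 3.447 × 10⁻²⁰ = 1.92 × 10⁻¹⁴ m = 19.2 fm.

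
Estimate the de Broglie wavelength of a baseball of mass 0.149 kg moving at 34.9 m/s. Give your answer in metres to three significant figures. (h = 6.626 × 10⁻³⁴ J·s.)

λ = 1.27 × 10⁻³⁴ m

p = mv = 0.149 × 34.9 = 5.200 kg·m/s.
λ = h/p = 6.626 × 10⁻³⁴ / 5.200 = 1.27 × 10⁻³⁴ m.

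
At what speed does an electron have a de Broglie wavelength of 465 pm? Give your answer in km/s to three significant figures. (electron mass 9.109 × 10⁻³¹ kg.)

v = 1560 km/s

p = h/λ = 6.626 × 10⁻³⁴ / 4.650 × 10⁻¹⁰ = 1.425 × 10⁻²⁴ kg·m/s.
v = p/m = 1.425 × 10⁻²⁴ / 9.109 × 10⁻³¹ = 1.56 × 10⁶ m/s = 1560 km/s.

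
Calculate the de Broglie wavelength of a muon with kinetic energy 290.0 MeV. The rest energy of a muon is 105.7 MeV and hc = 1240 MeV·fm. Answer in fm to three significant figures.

Total energy E = KE + m₀c² = 290.0 + 105.7 = 395.7 MeV.
(pc)² = E² − (m₀c²)² = (395.7)² − (105.7)² = 1.454 × 10⁵ MeV², so pc = 381.3 MeV.
λ = hc/(pc) = 1240 MeV·fm / 381.3 MeV = 3.25 fm.

λ = 3.25 fm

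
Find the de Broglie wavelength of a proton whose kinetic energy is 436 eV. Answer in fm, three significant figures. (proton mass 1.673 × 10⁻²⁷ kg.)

KE = 436 eV = 6.985 × 10⁻¹⁷ J.
p = √(2mKE) = √(2 × 1.673 × 10⁻²⁷ × 6.985 × 10⁻¹⁷) = 4.834 × 10⁻²² kg·m/s.
λ = h/p = 6.626 × 10⁻³⁴ / 4.834 × 10⁻²² = 1.37 × 10⁻¹² m = 1370 fm.

λ = 1370 fm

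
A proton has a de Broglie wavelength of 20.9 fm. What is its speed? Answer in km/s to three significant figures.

v = 1.89 × 10⁴ km/s

p = h/λ = 6.626 × 10⁻³⁴ / 2.090 × 10⁻¹⁴ = 3.170 × 10⁻²⁰ kg·m/s.
v = p/m = 3.170 × 10⁻²⁰ / 1.673 × 10⁻²⁷ = 1.89 × 10⁷ m/s = 1.89 × 10⁴ km/s.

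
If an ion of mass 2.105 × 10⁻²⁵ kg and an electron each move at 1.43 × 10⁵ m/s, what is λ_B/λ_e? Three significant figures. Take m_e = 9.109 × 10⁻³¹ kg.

At fixed v, p = mv so λ = h/(mv) ∝ 1/m.
λ_B/λ_e = m_e/m_B = 9.109 × 10⁻³¹/2.105 × 10⁻²⁵ = 4.33 × 10⁻⁶.

λ_B/λ_e = 4.33 × 10⁻⁶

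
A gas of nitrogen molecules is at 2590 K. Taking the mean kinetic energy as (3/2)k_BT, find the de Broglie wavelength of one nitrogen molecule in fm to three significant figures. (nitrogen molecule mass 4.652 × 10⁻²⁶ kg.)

KE = (3/2)k_BT = 1.5 × 1.381 × 10⁻²³ × 2590 = 5.365 × 10⁻²⁰ J.
p = √(2mKE) = √(2 × 4.652 × 10⁻²⁶ × 5.365 × 10⁻²⁰) = 7.065 × 10⁻²³ kg·m/s.
λ = h/p = 9.38 × 10⁻¹² m = 9380 fm.

λ = 9380 fm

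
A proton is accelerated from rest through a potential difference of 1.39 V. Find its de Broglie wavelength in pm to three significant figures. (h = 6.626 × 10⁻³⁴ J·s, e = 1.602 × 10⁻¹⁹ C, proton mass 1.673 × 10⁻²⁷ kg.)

KE = eV = 1.602 × 10⁻¹⁹ × 1.390 = 2.227 × 10⁻¹⁹ J.
p = √(2mKE) = √(2 × 1.673 × 10⁻²⁷ × 2.227 × 10⁻¹⁹) = 2.730 × 10⁻²³ kg·m/s.
λ = h/p = 6.626 × 10⁻³⁴ / 2.730 × 10⁻²³ = 2.43 × 10⁻¹¹ m = 24.3 pm.

λ = 24.3 pm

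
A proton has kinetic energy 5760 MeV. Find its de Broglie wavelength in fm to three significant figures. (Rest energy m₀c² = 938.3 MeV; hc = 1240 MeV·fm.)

λ = 0.187 fm

Total energy E = KE + m₀c² = 5760 + 938.3 = 6698.3 MeV.
(pc)² = E² − (m₀c²)² = (6698.3)² − (938.3)² = 4.399 × 10⁷ MeV², so pc = 6632 MeV.
λ = hc/(pc) = 1240 MeV·fm / 6632 MeV = 0.187 fm.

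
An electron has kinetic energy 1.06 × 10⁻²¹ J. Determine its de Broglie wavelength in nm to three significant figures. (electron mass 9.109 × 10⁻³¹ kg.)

λ = 15.1 nm

p = √(2mKE) = √(2 × 9.109 × 10⁻³¹ × 1.060 × 10⁻²¹) = 4.394 × 10⁻²⁶ kg·m/s.
λ = h/p = 6.626 × 10⁻³⁴ / 4.394 × 10⁻²⁶ = 1.51 × 10⁻⁸ m = 15.1 nm.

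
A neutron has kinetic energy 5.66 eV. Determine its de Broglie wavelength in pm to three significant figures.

λ = 12.0 pm

KE = 5.66 eV = 9.067 × 10⁻¹⁹ J.
p = √(2mKE) = √(2 × 1.675 × 10⁻²⁷ × 9.067 × 10⁻¹⁹) = 5.511 × 10⁻²³ kg·m/s.
λ = h/p = 6.626 × 10⁻³⁴ / 5.511 × 10⁻²³ = 1.20 × 10⁻¹¹ m = 12.0 pm.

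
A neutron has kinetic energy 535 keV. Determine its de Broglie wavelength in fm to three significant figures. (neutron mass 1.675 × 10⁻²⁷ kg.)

λ = 39.1 fm

KE = 535 keV = 8.571 × 10⁻¹⁴ J.
p = √(2mKE) = √(2 × 1.675 × 10⁻²⁷ × 8.571 × 10⁻¹⁴) = 1.694 × 10⁻²⁰ kg·m/s.
λ = h/p = 6.626 × 10⁻³⁴ / 1.694 × 10⁻²⁰ = 3.91 × 10⁻¹⁴ m = 39.1 fm.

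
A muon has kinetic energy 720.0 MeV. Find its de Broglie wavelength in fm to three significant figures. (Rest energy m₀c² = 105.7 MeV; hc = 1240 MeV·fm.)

λ = 1.51 fm

Total energy E = KE + m₀c² = 720.0 + 105.7 = 825.7 MeV.
(pc)² = E² − (m₀c²)² = (825.7)² − (105.7)² = 6.706 × 10⁵ MeV², so pc = 818.9 MeV.
λ = hc/(pc) = 1240 MeV·fm / 818.9 MeV = 1.51 fm.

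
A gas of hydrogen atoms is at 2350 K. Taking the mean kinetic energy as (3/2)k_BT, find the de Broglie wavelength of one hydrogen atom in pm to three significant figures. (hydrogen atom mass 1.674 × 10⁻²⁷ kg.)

λ = 51.9 pm

KE = (3/2)k_BT = 1.5 × 1.381 × 10⁻²³ × 2350 = 4.868 × 10⁻²⁰ J.
p = √(2mKE) = √(2 × 1.674 × 10⁻²⁷ × 4.868 × 10⁻²⁰) = 1.277 × 10⁻²³ kg·m/s.
λ = h/p = 5.19 × 10⁻¹¹ m = 51.9 pm.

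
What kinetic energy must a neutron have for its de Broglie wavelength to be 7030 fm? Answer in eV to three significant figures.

KE = 16.6 eV

p = h/λ = 6.626 × 10⁻³⁴ / 7.030 × 10⁻¹² = 9.425 × 10⁻²³ kg·m/s.
KE = p²/(2m) = (9.425 × 10⁻²³)² / (2 × 1.675 × 10⁻²⁷) = 2.652 × 10⁻¹⁸ J = 16.6 eV.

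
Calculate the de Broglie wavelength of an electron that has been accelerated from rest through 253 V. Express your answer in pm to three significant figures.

λ = 77.1 pm

KE = eV = 1.602 × 10⁻¹⁹ × 253.0 = 4.053 × 10⁻¹⁷ J.
p = √(2mKE) = √(2 × 9.109 × 10⁻³¹ × 4.053 × 10⁻¹⁷) = 8.593 × 10⁻²⁴ kg·m/s.
λ = h/p = 6.626 × 10⁻³⁴ / 8.593 × 10⁻²⁴ = 7.71 × 10⁻¹¹ m = 77.1 pm.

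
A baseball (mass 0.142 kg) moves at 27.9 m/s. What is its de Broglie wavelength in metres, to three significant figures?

λ = 1.67 × 10⁻³⁴ m

p = mv = 0.142 × 27.9 = 3.962 kg·m/s.
λ = h/p = 6.626 × 10⁻³⁴ / 3.962 = 1.67 × 10⁻³⁴ m.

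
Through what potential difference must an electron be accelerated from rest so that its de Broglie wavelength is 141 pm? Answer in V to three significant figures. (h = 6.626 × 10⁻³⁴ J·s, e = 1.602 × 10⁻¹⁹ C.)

V = 75.7 V

p = h/λ = 6.626 × 10⁻³⁴ / 1.410 × 10⁻¹⁰ = 4.699 × 10⁻²⁴ kg·m/s.
KE = p²/(2m) = 1.212 × 10⁻¹⁷ J.
V = KE/e = 1.212 × 10⁻¹⁷ / (1.602 × 10⁻¹⁹) = 75.7 V.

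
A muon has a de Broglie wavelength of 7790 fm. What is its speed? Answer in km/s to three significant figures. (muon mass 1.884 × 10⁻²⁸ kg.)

p = h/λ = 6.626 × 10⁻³⁴ / 7.790 × 10⁻¹² = 8.506 × 10⁻²³ kg·m/s.
v = p/m = 8.506 × 10⁻²³ / 1.884 × 10⁻²⁸ = 4.51 × 10⁵ m/s = 451 km/s.

v = 451 km/s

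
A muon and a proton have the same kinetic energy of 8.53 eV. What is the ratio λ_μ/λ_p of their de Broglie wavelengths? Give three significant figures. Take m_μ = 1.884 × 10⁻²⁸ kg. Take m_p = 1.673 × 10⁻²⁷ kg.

At fixed KE, p = √(2mKE) so λ = h/p ∝ 1/√m.
λ_μ/λ_p = √(m_p/m_μ) = √(1.673 × 10⁻²⁷/1.884 × 10⁻²⁸) = √(8.880) = 2.98.

λ_μ/λ_p = 2.98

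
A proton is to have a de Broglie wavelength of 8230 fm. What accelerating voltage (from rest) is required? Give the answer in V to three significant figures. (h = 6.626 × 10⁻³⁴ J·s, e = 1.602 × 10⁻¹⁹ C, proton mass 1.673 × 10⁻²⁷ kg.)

V = 12.1 V

p = h/λ = 6.626 × 10⁻³⁴ / 8.230 × 10⁻¹² = 8.051 × 10⁻²³ kg·m/s.
KE = p²/(2m) = 1.937 × 10⁻¹⁸ J.
V = KE/e = 1.937 × 10⁻¹⁸ / (1.602 × 10⁻¹⁹) = 12.1 V.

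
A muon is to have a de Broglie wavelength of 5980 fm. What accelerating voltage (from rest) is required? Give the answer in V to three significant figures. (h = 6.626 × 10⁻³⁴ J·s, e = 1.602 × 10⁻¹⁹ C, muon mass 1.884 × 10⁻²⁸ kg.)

p = h/λ = 6.626 × 10⁻³⁴ / 5.980 × 10⁻¹² = 1.108 × 10⁻²² kg·m/s.
KE = p²/(2m) = 3.258 × 10⁻¹⁷ J.
V = KE/e = 3.258 × 10⁻¹⁷ / (1.602 × 10⁻¹⁹) = 203 V.

V = 203 V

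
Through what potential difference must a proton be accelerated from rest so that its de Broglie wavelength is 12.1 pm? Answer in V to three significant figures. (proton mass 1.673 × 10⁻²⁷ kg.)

p = h/λ = 6.626 × 10⁻³⁴ / 1.210 × 10⁻¹¹ = 5.476 × 10⁻²³ kg·m/s.
KE = p²/(2m) = 8.962 × 10⁻¹⁹ J.
V = KE/e = 8.962 × 10⁻¹⁹ / (1.602 × 10⁻¹⁹) = 5.59 V.

V = 5.59 V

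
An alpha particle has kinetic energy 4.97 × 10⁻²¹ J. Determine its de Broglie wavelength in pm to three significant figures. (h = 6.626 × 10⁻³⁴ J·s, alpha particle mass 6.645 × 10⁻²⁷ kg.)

p = √(2mKE) = √(2 × 6.645 × 10⁻²⁷ × 4.970 × 10⁻²¹) = 8.127 × 10⁻²⁴ kg·m/s.
λ = h/p = 6.626 × 10⁻³⁴ / 8.127 × 10⁻²⁴ = 8.15 × 10⁻¹¹ m = 81.5 pm.

λ = 81.5 pm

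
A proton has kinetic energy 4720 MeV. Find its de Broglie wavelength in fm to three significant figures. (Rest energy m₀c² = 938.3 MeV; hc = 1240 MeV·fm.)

Total energy E = KE + m₀c² = 4720 + 938.3 = 5658.3 MeV.
(pc)² = E² − (m₀c²)² = (5658.3)² − (938.3)² = 3.114 × 10⁷ MeV², so pc = 5580 MeV.
λ = hc/(pc) = 1240 MeV·fm / 5580 MeV = 0.222 fm.

λ = 0.222 fm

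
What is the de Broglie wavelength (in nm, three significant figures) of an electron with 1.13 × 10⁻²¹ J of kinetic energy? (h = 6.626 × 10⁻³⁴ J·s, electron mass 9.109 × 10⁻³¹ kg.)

λ = 14.6 nm

p = √(2mKE) = √(2 × 9.109 × 10⁻³¹ × 1.130 × 10⁻²¹) = 4.537 × 10⁻²⁶ kg·m/s.
λ = h/p = 6.626 × 10⁻³⁴ / 4.537 × 10⁻²⁶ = 1.46 × 10⁻⁸ m = 14.6 nm.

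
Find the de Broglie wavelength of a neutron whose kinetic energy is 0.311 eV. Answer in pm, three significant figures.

λ = 51.3 pm

KE = 0.311 eV = 4.982 × 10⁻²⁰ J.
p = √(2mKE) = √(2 × 1.675 × 10⁻²⁷ × 4.982 × 10⁻²⁰) = 1.292 × 10⁻²³ kg·m/s.
λ = h/p = 6.626 × 10⁻³⁴ / 1.292 × 10⁻²³ = 5.13 × 10⁻¹¹ m = 51.3 pm.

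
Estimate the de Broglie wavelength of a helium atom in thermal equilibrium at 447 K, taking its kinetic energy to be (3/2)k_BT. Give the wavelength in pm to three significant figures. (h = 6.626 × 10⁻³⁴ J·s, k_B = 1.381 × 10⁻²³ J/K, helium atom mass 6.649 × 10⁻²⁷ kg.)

λ = 59.7 pm

KE = (3/2)k_BT = 1.5 × 1.381 × 10⁻²³ × 447 = 9.260 × 10⁻²¹ J.
p = √(2mKE) = √(2 × 6.649 × 10⁻²⁷ × 9.260 × 10⁻²¹) = 1.110 × 10⁻²³ kg·m/s.
λ = h/p = 5.97 × 10⁻¹¹ m = 59.7 pm.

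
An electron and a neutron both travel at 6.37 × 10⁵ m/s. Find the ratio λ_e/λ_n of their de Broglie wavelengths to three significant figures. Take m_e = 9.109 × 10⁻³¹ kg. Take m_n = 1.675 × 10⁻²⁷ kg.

λ_e/λ_n = 1840

At fixed v, p = mv so λ = h/(mv) ∝ 1/m.
λ_e/λ_n = m_n/m_e = 1.675 × 10⁻²⁷/9.109 × 10⁻³¹ = 1840.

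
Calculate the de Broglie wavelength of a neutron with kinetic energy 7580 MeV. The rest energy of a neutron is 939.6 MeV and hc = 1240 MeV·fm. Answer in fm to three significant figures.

λ = 0.146 fm

Total energy E = KE + m₀c² = 7580 + 939.6 = 8519.6 MeV.
(pc)² = E² − (m₀c²)² = (8519.6)² − (939.6)² = 7.170 × 10⁷ MeV², so pc = 8468 MeV.
λ = hc/(pc) = 1240 MeV·fm / 8468 MeV = 0.146 fm.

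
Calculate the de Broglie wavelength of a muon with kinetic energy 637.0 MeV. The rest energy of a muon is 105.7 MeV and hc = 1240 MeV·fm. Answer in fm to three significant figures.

λ = 1.69 fm

Total energy E = KE + m₀c² = 637.0 + 105.7 = 742.7 MeV.
(pc)² = E² − (m₀c²)² = (742.7)² − (105.7)² = 5.404 × 10⁵ MeV², so pc = 735.1 MeV.
λ = hc/(pc) = 1240 MeV·fm / 735.1 MeV = 1.69 fm.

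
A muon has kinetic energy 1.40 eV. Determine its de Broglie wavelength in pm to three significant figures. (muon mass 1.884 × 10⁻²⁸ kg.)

λ = 72.1 pm

KE = 1.40 eV = 2.243 × 10⁻¹⁹ J.
p = √(2mKE) = √(2 × 1.884 × 10⁻²⁸ × 2.243 × 10⁻¹⁹) = 9.193 × 10⁻²⁴ kg·m/s.
λ = h/p = 6.626 × 10⁻³⁴ / 9.193 × 10⁻²⁴ = 7.21 × 10⁻¹¹ m = 72.1 pm.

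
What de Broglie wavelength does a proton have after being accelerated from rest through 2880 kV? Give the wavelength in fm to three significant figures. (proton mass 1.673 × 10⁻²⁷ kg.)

KE = eV = 1.602 × 10⁻¹⁹ × 2.880 × 10⁶ = 4.614 × 10⁻¹³ J.
p = √(2mKE) = √(2 × 1.673 × 10⁻²⁷ × 4.614 × 10⁻¹³) = 3.929 × 10⁻²⁰ kg·m/s.
λ = h/p = 6.626 × 10⁻³⁴ / 3.929 × 10⁻²⁰ = 1.69 × 10⁻¹⁴ m = 16.9 fm.

λ = 16.9 fm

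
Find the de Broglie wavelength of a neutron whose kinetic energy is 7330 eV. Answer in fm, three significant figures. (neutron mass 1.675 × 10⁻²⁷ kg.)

λ = 334 fm

KE = 7330 eV = 1.174 × 10⁻¹⁵ J.
p = √(2mKE) = √(2 × 1.675 × 10⁻²⁷ × 1.174 × 10⁻¹⁵) = 1.983 × 10⁻²¹ kg·m/s.
λ = h/p = 6.626 × 10⁻³⁴ / 1.983 × 10⁻²¹ = 3.34 × 10⁻¹³ m = 334 fm.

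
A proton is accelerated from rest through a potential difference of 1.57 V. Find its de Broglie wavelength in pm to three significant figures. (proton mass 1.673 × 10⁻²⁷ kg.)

λ = 22.8 pm

KE = eV = 1.602 × 10⁻¹⁹ × 1.570 = 2.515 × 10⁻¹⁹ J.
p = √(2mKE) = √(2 × 1.673 × 10⁻²⁷ × 2.515 × 10⁻¹⁹) = 2.901 × 10⁻²³ kg·m/s.
λ = h/p = 6.626 × 10⁻³⁴ / 2.901 × 10⁻²³ = 2.28 × 10⁻¹¹ m = 22.8 pm.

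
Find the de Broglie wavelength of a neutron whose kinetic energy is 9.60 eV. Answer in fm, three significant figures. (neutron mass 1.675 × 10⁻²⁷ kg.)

KE = 9.60 eV = 1.538 × 10⁻¹⁸ J.
p = √(2mKE) = √(2 × 1.675 × 10⁻²⁷ × 1.538 × 10⁻¹⁸) = 7.178 × 10⁻²³ kg·m/s.
λ = h/p = 6.626 × 10⁻³⁴ / 7.178 × 10⁻²³ = 9.23 × 10⁻¹² m = 9230 fm.

λ = 9230 fm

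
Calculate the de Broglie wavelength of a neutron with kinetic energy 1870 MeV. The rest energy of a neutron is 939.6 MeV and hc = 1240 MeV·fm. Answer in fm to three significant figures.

λ = 0.468 fm

Total energy E = KE + m₀c² = 1870 + 939.6 = 2809.6 MeV.
(pc)² = E² − (m₀c²)² = (2809.6)² − (939.6)² = 7.011 × 10⁶ MeV², so pc = 2648 MeV.
λ = hc/(pc) = 1240 MeV·fm / 2648 MeV = 0.468 fm.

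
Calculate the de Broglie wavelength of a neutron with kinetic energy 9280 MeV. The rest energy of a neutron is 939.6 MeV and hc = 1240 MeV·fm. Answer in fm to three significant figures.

Total energy E = KE + m₀c² = 9280 + 939.6 = 10219.6 MeV.
(pc)² = E² − (m₀c²)² = (10219.6)² − (939.6)² = 1.036 × 10⁸ MeV², so pc = 1.018 × 10⁴ MeV.
λ = hc/(pc) = 1240 MeV·fm / 1.018 × 10⁴ MeV = 0.122 fm.

λ = 0.122 fm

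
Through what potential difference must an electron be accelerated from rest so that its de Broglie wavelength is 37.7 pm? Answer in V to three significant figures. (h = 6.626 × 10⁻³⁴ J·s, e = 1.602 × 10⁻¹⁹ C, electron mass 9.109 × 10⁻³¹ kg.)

p = h/λ = 6.626 × 10⁻³⁴ / 3.770 × 10⁻¹¹ = 1.758 × 10⁻²³ kg·m/s.
KE = p²/(2m) = 1.696 × 10⁻¹⁶ J.
V = KE/e = 1.696 × 10⁻¹⁶ / (1.602 × 10⁻¹⁹) = 1060 V.

V = 1060 V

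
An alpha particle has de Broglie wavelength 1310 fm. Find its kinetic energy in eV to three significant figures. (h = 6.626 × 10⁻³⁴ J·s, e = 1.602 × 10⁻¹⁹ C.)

KE = 120 eV

p = h/λ = 6.626 × 10⁻³⁴ / 1.310 × 10⁻¹² = 5.058 × 10⁻²² kg·m/s.
KE = p²/(2m) = (5.058 × 10⁻²²)² / (2 × 6.645 × 10⁻²⁷) = 1.925 × 10⁻¹⁷ J = 120 eV.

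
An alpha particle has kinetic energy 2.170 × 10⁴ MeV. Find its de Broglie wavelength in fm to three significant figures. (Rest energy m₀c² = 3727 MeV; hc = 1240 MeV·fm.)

Total energy E = KE + m₀c² = 2.170 × 10⁴ + 3727 = 25427 MeV.
(pc)² = E² − (m₀c²)² = (25427)² − (3727)² = 6.326 × 10⁸ MeV², so pc = 2.515 × 10⁴ MeV.
λ = hc/(pc) = 1240 MeV·fm / 2.515 × 10⁴ MeV = 0.0493 fm.

λ = 0.0493 fm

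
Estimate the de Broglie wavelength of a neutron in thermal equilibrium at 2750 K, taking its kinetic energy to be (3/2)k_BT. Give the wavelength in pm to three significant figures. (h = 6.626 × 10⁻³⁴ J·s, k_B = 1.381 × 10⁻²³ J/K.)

KE = (3/2)k_BT = 1.5 × 1.381 × 10⁻²³ × 2750 = 5.697 × 10⁻²⁰ J.
p = √(2mKE) = √(2 × 1.675 × 10⁻²⁷ × 5.697 × 10⁻²⁰) = 1.381 × 10⁻²³ kg·m/s.
λ = h/p = 4.80 × 10⁻¹¹ m = 48.0 pm.

λ = 48.0 pm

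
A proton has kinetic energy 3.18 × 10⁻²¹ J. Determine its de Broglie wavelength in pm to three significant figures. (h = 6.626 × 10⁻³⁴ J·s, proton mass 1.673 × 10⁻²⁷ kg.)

λ = 203 pm

p = √(2mKE) = √(2 × 1.673 × 10⁻²⁷ × 3.180 × 10⁻²¹) = 3.262 × 10⁻²⁴ kg·m/s.
λ = h/p = 6.626 × 10⁻³⁴ / 3.262 × 10⁻²⁴ = 2.03 × 10⁻¹⁰ m = 203 pm.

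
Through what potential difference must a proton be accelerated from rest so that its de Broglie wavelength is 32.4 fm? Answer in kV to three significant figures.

p = h/λ = 6.626 × 10⁻³⁴ / 3.240 × 10⁻¹⁴ = 2.045 × 10⁻²⁰ kg·m/s.
KE = p²/(2m) = 1.250 × 10⁻¹³ J.
V = KE/e = 1.250 × 10⁻¹³ / (1.602 × 10⁻¹⁹) = 780 kV.

V = 780 kV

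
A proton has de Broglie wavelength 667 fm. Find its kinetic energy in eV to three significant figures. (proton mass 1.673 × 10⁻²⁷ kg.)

p = h/λ = 6.626 × 10⁻³⁴ / 6.670 × 10⁻¹³ = 9.934 × 10⁻²² kg·m/s.
KE = p²/(2m) = (9.934 × 10⁻²²)² / (2 × 1.673 × 10⁻²⁷) = 2.949 × 10⁻¹⁶ J = 1840 eV.

KE = 1840 eV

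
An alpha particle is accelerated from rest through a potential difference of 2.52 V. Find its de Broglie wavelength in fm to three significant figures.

KE = 2eV = 2 × 1.602 × 10⁻¹⁹ × 2.520 = 8.074 × 10⁻¹⁹ J.
p = √(2mKE) = √(2 × 6.645 × 10⁻²⁷ × 8.074 × 10⁻¹⁹) = 1.036 × 10⁻²² kg·m/s.
λ = h/p = 6.626 × 10⁻³⁴ / 1.036 × 10⁻²² = 6.40 × 10⁻¹² m = 6400 fm.

λ = 6400 fm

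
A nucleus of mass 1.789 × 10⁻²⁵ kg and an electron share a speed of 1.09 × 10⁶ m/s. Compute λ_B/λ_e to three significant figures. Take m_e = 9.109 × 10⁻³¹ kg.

At fixed v, p = mv so λ = h/(mv) ∝ 1/m.
λ_B/λ_e = m_e/m_B = 9.109 × 10⁻³¹/1.789 × 10⁻²⁵ = 5.09 × 10⁻⁶.

λ_B/λ_e = 5.09 × 10⁻⁶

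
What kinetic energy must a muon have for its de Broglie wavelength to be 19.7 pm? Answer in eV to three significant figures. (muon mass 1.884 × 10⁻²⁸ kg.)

p = h/λ = 6.626 × 10⁻³⁴ / 1.970 × 10⁻¹¹ = 3.363 × 10⁻²³ kg·m/s.
KE = p²/(2m) = (3.363 × 10⁻²³)² / (2 × 1.884 × 10⁻²⁸) = 3.002 × 10⁻¹⁸ J = 18.7 eV.

KE = 18.7 eV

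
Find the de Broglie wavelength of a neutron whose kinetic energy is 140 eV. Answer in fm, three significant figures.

λ = 2420 fm

KE = 140 eV = 2.243 × 10⁻¹⁷ J.
p = √(2mKE) = √(2 × 1.675 × 10⁻²⁷ × 2.243 × 10⁻¹⁷) = 2.741 × 10⁻²² kg·m/s.
λ = h/p = 6.626 × 10⁻³⁴ / 2.741 × 10⁻²² = 2.42 × 10⁻¹² m = 2420 fm.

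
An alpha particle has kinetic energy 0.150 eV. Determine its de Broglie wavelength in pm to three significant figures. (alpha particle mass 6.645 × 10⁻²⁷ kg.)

λ = 37.1 pm

KE = 0.150 eV = 2.403 × 10⁻²⁰ J.
p = √(2mKE) = √(2 × 6.645 × 10⁻²⁷ × 2.403 × 10⁻²⁰) = 1.787 × 10⁻²³ kg·m/s.
λ = h/p = 6.626 × 10⁻³⁴ / 1.787 × 10⁻²³ = 3.71 × 10⁻¹¹ m = 37.1 pm.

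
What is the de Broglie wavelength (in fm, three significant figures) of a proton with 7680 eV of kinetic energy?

KE = 7680 eV = 1.230 × 10⁻¹⁵ J.
p = √(2mKE) = √(2 × 1.673 × 10⁻²⁷ × 1.230 × 10⁻¹⁵) = 2.029 × 10⁻²¹ kg·m/s.
λ = h/p = 6.626 × 10⁻³⁴ / 2.029 × 10⁻²¹ = 3.27 × 10⁻¹³ m = 327 fm.

λ = 327 fm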